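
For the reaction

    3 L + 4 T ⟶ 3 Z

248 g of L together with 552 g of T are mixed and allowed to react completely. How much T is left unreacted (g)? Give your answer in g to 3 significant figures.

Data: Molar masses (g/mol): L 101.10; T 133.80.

114 g

n(L) = 248.0 / 101.10 = 2.453 mol
n(T) = 552.0 / 133.80 = 4.126 mol
n/ν for L = 2.453/3 = 0.8177
n/ν for T = 4.126/4 = 1.032
Smallest n/ν is L → limiting reagent.
T consumed = (4/3) × 2.453 = 3.271 mol
T remaining = 4.126 − 3.271 = 0.8550 mol
mass = 0.8550 × 133.80 = 114.4 g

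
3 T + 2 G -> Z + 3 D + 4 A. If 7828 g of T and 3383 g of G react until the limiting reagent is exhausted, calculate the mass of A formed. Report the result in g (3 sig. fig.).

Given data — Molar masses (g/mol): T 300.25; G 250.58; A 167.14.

4510 g

n(T) = 7828 / 300.25 = 26.07 mol
n(G) = 3383 / 250.58 = 13.50 mol
n/ν for T = 26.07/3 = 8.690
n/ν for G = 13.50/2 = 6.750
Smallest n/ν is G → limiting reagent.
n(A) = (4/2) × 13.50 = 27.00 mol
mass = 27.00 × 167.14 = 4513 g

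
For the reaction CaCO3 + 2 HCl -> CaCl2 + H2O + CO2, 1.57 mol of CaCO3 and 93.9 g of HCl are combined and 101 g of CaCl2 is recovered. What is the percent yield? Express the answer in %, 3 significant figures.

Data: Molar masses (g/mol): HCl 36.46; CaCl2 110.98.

n(CaCO3) = 1.570 mol
n(HCl) = 93.90 / 36.46 = 2.575 mol
n/ν → CaCO3: 1.570, HCl: 1.288; HCl is limiting.
theoretical n(CaCl2) = (1/2) × 2.575 = 1.288 mol → 142.9 g
% yield = 101 / 142.9 × 100 = 70.68 %

70.7 %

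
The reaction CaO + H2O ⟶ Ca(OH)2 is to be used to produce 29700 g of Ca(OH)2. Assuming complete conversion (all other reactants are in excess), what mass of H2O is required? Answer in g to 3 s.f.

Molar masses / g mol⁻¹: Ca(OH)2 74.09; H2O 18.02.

7220 g

n(Ca(OH)2) = 29700 / 74.09 = 400.9 mol
n(H2O) = (1/1) × 400.9 = 400.9 mol
mass = 400.9 × 18.02 = 7224 g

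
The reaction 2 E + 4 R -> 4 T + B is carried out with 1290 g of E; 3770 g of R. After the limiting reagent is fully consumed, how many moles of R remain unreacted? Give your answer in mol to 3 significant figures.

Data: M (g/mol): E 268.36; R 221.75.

7.39 mol

n(E) = 1290 / 268.36 = 4.807 mol
n(R) = 3770 / 221.75 = 17.00 mol
n/ν for E = 4.807/2 = 2.404
n/ν for R = 17.00/4 = 4.250
Smallest n/ν is E → limiting reagent.
R consumed = (4/2) × 4.807 = 9.614 mol
R remaining = 17.00 − 9.614 = 7.386 mol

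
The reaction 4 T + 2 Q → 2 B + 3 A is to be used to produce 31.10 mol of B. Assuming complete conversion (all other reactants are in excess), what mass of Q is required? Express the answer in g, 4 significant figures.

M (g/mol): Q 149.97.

4664 g

n(B) = 31.10 mol
n(Q) = (2/2) × 31.10 = 31.10 mol
mass = 31.10 × 149.97 = 4664 g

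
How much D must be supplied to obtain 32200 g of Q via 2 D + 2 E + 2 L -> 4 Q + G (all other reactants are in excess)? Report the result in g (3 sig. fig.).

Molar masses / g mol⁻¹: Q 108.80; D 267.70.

39600 g

n(Q) = 32200 / 108.80 = 296.0 mol
n(D) = (2/4) × 296.0 = 148.0 mol
mass = 148.0 × 267.70 = 39620 g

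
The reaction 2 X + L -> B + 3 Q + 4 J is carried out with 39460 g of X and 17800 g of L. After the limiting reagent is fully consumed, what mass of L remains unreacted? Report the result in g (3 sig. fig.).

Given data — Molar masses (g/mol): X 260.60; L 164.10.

5380 g

n(X) = 39460 / 260.60 = 151.4 mol
n(L) = 17800 / 164.10 = 108.5 mol
n/ν for X = 151.4/2 = 75.70
n/ν for L = 108.5/1 = 108.5
Smallest n/ν is X → limiting reagent.
L consumed = (1/2) × 151.4 = 75.70 mol
L remaining = 108.5 − 75.70 = 32.80 mol
mass = 32.80 × 164.10 = 5382 g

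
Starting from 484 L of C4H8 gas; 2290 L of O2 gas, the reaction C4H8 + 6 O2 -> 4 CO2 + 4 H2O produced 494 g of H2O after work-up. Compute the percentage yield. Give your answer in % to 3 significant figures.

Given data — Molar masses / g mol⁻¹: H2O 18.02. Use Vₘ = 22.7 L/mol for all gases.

n(C4H8) = 484.0 / 22.7 = 21.32 mol
n(O2) = 2290 / 22.7 = 100.9 mol
n/ν → C4H8: 21.32, O2: 16.82; O2 is limiting.
theoretical n(H2O) = (4/6) × 100.9 = 67.27 mol → 1212 g
% yield = 494 / 1212 × 100 = 40.76 %

40.8 %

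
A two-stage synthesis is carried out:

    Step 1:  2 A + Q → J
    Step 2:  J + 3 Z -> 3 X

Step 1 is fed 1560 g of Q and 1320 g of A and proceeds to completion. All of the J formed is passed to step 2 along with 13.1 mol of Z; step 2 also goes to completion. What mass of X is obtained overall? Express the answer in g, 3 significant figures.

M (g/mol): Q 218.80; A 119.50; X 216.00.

Step 1:
n(Q) = 1560 / 218.80 = 7.130 mol
n(A) = 1320 / 119.50 = 11.05 mol
n/ν for Q = 7.130/1 = 7.130
n/ν for A = 11.05/2 = 5.525
Smallest n/ν is A → limiting reagent.
n(J) produced = (1/2) × 11.05 = 5.525 mol
Step 2:
n(J) available = 5.525 mol
n(Z) = 13.10 mol
n/ν for J = 5.525/1 = 5.525
n/ν for Z = 13.10/3 = 4.367
Smallest n/ν is Z → limiting reagent.
n(X) = (3/3) × 13.10 = 13.10 mol
mass = 13.10 × 216.00 = 2830 g

2830 g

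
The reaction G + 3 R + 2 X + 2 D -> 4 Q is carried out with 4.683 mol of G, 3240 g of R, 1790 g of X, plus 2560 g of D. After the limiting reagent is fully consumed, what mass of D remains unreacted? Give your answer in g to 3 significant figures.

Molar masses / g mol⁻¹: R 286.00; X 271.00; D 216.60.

n(G) = 4.683 mol
n(R) = 3240 / 286.00 = 11.33 mol
n(X) = 1790 / 271.00 = 6.605 mol
n(D) = 2560 / 216.60 = 11.82 mol
n/ν for G = 4.683/1 = 4.683
n/ν for R = 11.33/3 = 3.777
n/ν for X = 6.605/2 = 3.303
n/ν for D = 11.82/2 = 5.910
Smallest n/ν is X → limiting reagent.
D consumed = (2/2) × 6.605 = 6.605 mol
D remaining = 11.82 − 6.605 = 5.215 mol
mass = 5.215 × 216.60 = 1130 g

1130 g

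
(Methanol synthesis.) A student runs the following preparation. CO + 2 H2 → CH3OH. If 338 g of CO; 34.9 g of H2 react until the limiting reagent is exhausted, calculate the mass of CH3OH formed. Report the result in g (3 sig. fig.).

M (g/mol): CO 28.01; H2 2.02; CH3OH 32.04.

277 g

n(CO) = 338.0 / 28.01 = 12.07 mol
n(H2) = 34.90 / 2.02 = 17.28 mol
n/ν → CO: 12.07, H2: 8.640; H2 is limiting.
n(CH3OH) = (1/2) × 17.28 = 8.640 mol
mass = 8.640 × 32.04 = 276.8 g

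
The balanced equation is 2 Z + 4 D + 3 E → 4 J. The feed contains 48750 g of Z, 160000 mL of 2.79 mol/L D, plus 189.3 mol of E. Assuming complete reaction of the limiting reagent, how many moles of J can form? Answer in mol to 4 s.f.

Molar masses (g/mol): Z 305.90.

n(Z) = 48750 / 305.90 = 159.4 mol
n(D) = 2.79 × 160000/1000 = 446.4 mol
n(E) = 189.3 mol
n/ν → Z: 79.70, D: 111.6, E: 63.10; E is limiting.
n(J) = (4/3) × 189.3 = 252.4 mol

252.4 mol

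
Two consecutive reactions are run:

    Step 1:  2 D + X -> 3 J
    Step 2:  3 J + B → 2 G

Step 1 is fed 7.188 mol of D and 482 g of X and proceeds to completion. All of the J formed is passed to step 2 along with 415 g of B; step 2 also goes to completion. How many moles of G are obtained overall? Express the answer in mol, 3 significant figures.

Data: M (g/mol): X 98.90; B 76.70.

7.19 mol

Step 1:
n(D) = 7.188 mol
n(X) = 482.0 / 98.90 = 4.874 mol
n/ν for D = 7.188/2 = 3.594
n/ν for X = 4.874/1 = 4.874
Smallest n/ν is D → limiting reagent.
n(J) produced = (3/2) × 7.188 = 10.78 mol
Step 2:
n(J) available = 10.78 mol
n(B) = 415.0 / 76.70 = 5.411 mol
n/ν for J = 10.78/3 = 3.593
n/ν for B = 5.411/1 = 5.411
Smallest n/ν is J → limiting reagent.
n(G) = (2/3) × 10.78 = 7.187 mol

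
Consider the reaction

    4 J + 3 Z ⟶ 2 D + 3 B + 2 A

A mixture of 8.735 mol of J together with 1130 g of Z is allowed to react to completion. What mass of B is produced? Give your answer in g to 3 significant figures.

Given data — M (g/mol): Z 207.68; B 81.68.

n(J) = 8.735 mol
n(Z) = 1130 / 207.68 = 5.441 mol
n/ν for J = 8.735/4 = 2.184
n/ν for Z = 5.441/3 = 1.814
Smallest n/ν is Z → limiting reagent.
n(B) = (3/3) × 5.441 = 5.441 mol
mass = 5.441 × 81.68 = 444.4 g

444 g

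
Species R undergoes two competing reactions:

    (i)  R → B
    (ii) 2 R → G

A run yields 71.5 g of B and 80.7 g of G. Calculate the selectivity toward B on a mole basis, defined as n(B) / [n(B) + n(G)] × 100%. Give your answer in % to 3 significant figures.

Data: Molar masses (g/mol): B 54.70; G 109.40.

63.9 %

n(B) = 71.5 / 54.70 = 1.307 mol
n(G) = 80.7 / 109.40 = 0.7377 mol
selectivity = 1.307/(1.307+0.7377) × 100 = 63.92 %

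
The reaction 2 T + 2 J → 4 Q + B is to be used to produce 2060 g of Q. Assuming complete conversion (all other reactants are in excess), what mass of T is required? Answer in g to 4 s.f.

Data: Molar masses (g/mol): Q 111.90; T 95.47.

878.8 g

n(Q) = 2060 / 111.90 = 18.41 mol
n(T) = (2/4) × 18.41 = 9.205 mol
mass = 9.205 × 95.47 = 878.8 g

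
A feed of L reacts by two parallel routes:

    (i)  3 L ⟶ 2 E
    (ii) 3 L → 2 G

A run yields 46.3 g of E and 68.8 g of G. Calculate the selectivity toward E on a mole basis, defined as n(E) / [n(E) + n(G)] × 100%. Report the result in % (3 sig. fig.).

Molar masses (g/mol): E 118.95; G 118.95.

40.2 %

n(E) = 46.3 / 118.95 = 0.3892 mol
n(G) = 68.8 / 118.95 = 0.5784 mol
selectivity = 0.3892/(0.3892+0.5784) × 100 = 40.22 %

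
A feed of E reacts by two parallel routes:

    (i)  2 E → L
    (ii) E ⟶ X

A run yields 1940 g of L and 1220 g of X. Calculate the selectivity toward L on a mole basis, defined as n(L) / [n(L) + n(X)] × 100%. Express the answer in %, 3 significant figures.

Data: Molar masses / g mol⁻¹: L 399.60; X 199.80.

44.3 %

n(L) = 1940 / 399.60 = 4.855 mol
n(X) = 1220 / 199.80 = 6.106 mol
selectivity = 4.855/(4.855+6.106) × 100 = 44.29 %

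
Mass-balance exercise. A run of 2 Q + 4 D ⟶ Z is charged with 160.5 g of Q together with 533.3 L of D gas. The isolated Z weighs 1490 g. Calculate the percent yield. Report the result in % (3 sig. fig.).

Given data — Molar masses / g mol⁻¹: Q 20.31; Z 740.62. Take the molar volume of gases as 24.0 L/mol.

n(Q) = 160.5 / 20.31 = 7.903 mol
n(D) = 533.3 / 24.0 = 22.22 mol
n/ν → Q: 3.952, D: 5.555; Q is limiting.
theoretical n(Z) = (1/2) × 7.903 = 3.952 mol → 2927 g
% yield = 1490 / 2927 × 100 = 50.91 %

50.9 %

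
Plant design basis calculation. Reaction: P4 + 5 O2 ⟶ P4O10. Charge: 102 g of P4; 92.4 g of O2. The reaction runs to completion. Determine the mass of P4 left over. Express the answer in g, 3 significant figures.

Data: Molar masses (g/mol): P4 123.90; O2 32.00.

n(P4) = 102.0 / 123.90 = 0.8232 mol
n(O2) = 92.40 / 32.00 = 2.888 mol
n/ν for P4 = 0.8232/1 = 0.8232
n/ν for O2 = 2.888/5 = 0.5776
Smallest n/ν is O2 → limiting reagent.
P4 consumed = (1/5) × 2.888 = 0.5776 mol
P4 remaining = 0.8232 − 0.5776 = 0.2456 mol
mass = 0.2456 × 123.90 = 30.43 g

30.4 g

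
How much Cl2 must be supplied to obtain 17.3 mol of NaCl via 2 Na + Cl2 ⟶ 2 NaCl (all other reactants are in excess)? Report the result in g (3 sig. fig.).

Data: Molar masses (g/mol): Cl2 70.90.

613 g

n(NaCl) = 17.30 mol
n(Cl2) = (1/2) × 17.30 = 8.650 mol
mass = 8.650 × 70.90 = 613.3 g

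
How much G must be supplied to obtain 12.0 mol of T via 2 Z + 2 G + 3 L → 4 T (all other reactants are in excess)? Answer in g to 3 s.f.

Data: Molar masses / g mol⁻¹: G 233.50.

1400 g

n(T) = 12.00 mol
n(G) = (2/4) × 12.00 = 6.000 mol
mass = 6.000 × 233.50 = 1401 g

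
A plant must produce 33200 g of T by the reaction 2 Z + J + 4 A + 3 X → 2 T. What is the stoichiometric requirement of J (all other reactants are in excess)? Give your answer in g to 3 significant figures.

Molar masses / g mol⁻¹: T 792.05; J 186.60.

n(T) = 33200 / 792.05 = 41.92 mol
n(J) = (1/2) × 41.92 = 20.96 mol
mass = 20.96 × 186.60 = 3911 g

3910 g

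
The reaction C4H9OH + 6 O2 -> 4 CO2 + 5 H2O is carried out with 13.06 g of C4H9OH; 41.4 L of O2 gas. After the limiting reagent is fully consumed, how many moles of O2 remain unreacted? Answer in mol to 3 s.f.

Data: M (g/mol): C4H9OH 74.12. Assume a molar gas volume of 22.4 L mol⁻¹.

n(C4H9OH) = 13.06 / 74.12 = 0.1762 mol
n(O2) = 41.40 / 22.4 = 1.848 mol
n/ν for C4H9OH = 0.1762/1 = 0.1762
n/ν for O2 = 1.848/6 = 0.3080
Smallest n/ν is C4H9OH → limiting reagent.
O2 consumed = (6/1) × 0.1762 = 1.057 mol
O2 remaining = 1.848 − 1.057 = 0.7910 mol

0.791 mol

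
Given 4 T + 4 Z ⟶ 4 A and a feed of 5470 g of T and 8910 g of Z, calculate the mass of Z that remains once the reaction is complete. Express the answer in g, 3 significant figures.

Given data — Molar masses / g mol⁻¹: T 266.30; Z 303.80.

2670 g

n(T) = 5470 / 266.30 = 20.54 mol
n(Z) = 8910 / 303.80 = 29.33 mol
n/ν for T = 20.54/4 = 5.135
n/ν for Z = 29.33/4 = 7.333
Smallest n/ν is T → limiting reagent.
Z consumed = (4/4) × 20.54 = 20.54 mol
Z remaining = 29.33 − 20.54 = 8.790 mol
mass = 8.790 × 303.80 = 2670 g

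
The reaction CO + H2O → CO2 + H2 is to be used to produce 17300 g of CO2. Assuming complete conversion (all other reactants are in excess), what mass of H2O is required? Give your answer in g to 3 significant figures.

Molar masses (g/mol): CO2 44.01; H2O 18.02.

n(CO2) = 17300 / 44.01 = 393.1 mol
n(H2O) = (1/1) × 393.1 = 393.1 mol
mass = 393.1 × 18.02 = 7084 g

7080 g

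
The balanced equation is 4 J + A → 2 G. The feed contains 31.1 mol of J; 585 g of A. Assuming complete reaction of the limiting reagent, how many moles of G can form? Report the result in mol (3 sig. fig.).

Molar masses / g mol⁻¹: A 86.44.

n(J) = 31.10 mol
n(A) = 585.0 / 86.44 = 6.768 mol
n/ν for J = 31.10/4 = 7.775
n/ν for A = 6.768/1 = 6.768
Smallest n/ν is A → limiting reagent.
n(G) = (2/1) × 6.768 = 13.54 mol

13.5 mol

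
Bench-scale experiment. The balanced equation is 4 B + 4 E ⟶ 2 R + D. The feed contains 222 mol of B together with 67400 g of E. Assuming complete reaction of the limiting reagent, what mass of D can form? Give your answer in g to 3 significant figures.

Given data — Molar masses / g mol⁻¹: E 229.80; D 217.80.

n(B) = 222.0 mol
n(E) = 67400 / 229.80 = 293.3 mol
n/ν → B: 55.50, E: 73.33; B is limiting.
n(D) = (1/4) × 222.0 = 55.50 mol
mass = 55.50 × 217.80 = 12090 g

12100 g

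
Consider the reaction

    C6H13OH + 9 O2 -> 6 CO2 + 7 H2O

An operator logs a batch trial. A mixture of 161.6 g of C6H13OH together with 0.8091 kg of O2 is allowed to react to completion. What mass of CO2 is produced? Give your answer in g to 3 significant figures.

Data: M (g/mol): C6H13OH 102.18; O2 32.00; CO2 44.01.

418 g

n(C6H13OH) = 161.6 / 102.18 = 1.582 mol
n(O2) = 0.8091×1000 / 32.00 = 25.28 mol
n/ν → C6H13OH: 1.582, O2: 2.809; C6H13OH is limiting.
n(CO2) = (6/1) × 1.582 = 9.492 mol
mass = 9.492 × 44.01 = 417.7 g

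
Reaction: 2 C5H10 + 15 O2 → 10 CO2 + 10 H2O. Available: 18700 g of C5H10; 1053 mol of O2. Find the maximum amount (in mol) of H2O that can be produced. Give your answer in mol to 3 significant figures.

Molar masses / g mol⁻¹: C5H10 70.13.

n(C5H10) = 18700 / 70.13 = 266.6 mol
n(O2) = 1053 mol
n/ν for C5H10 = 266.6/2 = 133.3
n/ν for O2 = 1053/15 = 70.20
Smallest n/ν is O2 → limiting reagent.
n(H2O) = (10/15) × 1053 = 702.0 mol

702 mol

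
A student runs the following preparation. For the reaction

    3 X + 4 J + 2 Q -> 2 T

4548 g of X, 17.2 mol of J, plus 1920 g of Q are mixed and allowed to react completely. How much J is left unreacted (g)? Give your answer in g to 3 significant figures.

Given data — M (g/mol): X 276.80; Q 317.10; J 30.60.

156 g

n(X) = 4548 / 276.80 = 16.43 mol
n(J) = 17.20 mol
n(Q) = 1920 / 317.10 = 6.055 mol
n/ν for X = 16.43/3 = 5.477
n/ν for J = 17.20/4 = 4.300
n/ν for Q = 6.055/2 = 3.028
Smallest n/ν is Q → limiting reagent.
J consumed = (4/2) × 6.055 = 12.11 mol
J remaining = 17.20 − 12.11 = 5.090 mol
mass = 5.090 × 30.60 = 155.8 g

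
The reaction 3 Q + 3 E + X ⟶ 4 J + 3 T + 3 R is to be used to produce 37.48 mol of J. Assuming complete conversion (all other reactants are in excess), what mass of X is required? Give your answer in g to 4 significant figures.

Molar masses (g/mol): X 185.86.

n(J) = 37.48 mol
n(X) = (1/4) × 37.48 = 9.370 mol
mass = 9.370 × 185.86 = 1742 g

1742 g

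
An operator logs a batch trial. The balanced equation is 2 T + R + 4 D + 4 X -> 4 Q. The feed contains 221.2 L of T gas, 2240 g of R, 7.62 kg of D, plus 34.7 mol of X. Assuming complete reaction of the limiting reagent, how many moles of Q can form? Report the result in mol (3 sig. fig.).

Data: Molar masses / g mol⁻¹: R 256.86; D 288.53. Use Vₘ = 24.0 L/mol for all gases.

18.4 mol

n(T) = 221.2 / 24.0 = 9.217 mol
n(R) = 2240 / 256.86 = 8.721 mol
n(D) = 7.620×1000 / 288.53 = 26.41 mol
n(X) = 34.70 mol
n/ν for T = 9.217/2 = 4.609
n/ν for R = 8.721/1 = 8.721
n/ν for D = 26.41/4 = 6.603
n/ν for X = 34.70/4 = 8.675
Smallest n/ν is T → limiting reagent.
n(Q) = (4/2) × 9.217 = 18.43 mol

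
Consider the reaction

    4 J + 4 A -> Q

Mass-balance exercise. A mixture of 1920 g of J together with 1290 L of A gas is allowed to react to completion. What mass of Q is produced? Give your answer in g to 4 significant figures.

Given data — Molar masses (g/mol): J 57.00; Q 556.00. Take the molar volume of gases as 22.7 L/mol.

n(J) = 1920 / 57.00 = 33.68 mol
n(A) = 1290 / 22.7 = 56.83 mol
n/ν for J = 33.68/4 = 8.420
n/ν for A = 56.83/4 = 14.21
Smallest n/ν is J → limiting reagent.
n(Q) = (1/4) × 33.68 = 8.420 mol
mass = 8.420 × 556.00 = 4682 g

4682 g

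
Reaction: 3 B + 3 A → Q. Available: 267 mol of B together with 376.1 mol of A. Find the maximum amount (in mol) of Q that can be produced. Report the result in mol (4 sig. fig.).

89.00 mol

n(B) = 267.0 mol
n(A) = 376.1 mol
n/ν → B: 89.00, A: 125.4; B is limiting.
n(Q) = (1/3) × 267.0 = 89.00 mol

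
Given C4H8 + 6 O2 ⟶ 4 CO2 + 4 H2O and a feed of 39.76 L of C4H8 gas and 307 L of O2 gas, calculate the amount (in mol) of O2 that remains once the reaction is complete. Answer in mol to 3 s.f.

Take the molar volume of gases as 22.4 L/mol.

3.06 mol

n(C4H8) = 39.76 / 22.4 = 1.775 mol
n(O2) = 307.0 / 22.4 = 13.71 mol
n/ν for C4H8 = 1.775/1 = 1.775
n/ν for O2 = 13.71/6 = 2.285
Smallest n/ν is C4H8 → limiting reagent.
O2 consumed = (6/1) × 1.775 = 10.65 mol
O2 remaining = 13.71 − 10.65 = 3.060 mol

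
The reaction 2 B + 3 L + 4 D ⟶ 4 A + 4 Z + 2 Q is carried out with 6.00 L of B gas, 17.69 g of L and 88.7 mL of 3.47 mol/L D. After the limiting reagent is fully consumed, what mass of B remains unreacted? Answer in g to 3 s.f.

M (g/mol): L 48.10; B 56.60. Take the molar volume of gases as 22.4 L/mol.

6.45 g

n(B) = 6.000 / 22.4 = 0.2679 mol
n(L) = 17.69 / 48.10 = 0.3678 mol
n(D) = 3.47 × 88.70/1000 = 0.3078 mol
n/ν → B: 0.1340, L: 0.1226, D: 0.07695; D is limiting.
B consumed = (2/4) × 0.3078 = 0.1539 mol
B remaining = 0.2679 − 0.1539 = 0.1140 mol
mass = 0.1140 × 56.60 = 6.452 g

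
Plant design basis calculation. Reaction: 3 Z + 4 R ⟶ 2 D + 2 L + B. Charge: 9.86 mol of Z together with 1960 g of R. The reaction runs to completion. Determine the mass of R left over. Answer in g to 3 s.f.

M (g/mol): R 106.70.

557 g

n(Z) = 9.860 mol
n(R) = 1960 / 106.70 = 18.37 mol
n/ν → Z: 3.287, R: 4.593; Z is limiting.
R consumed = (4/3) × 9.860 = 13.15 mol
R remaining = 18.37 − 13.15 = 5.220 mol
mass = 5.220 × 106.70 = 557.0 g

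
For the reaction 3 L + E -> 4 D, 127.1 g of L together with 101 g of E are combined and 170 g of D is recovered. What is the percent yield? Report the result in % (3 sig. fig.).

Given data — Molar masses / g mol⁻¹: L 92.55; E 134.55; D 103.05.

90.1 %

n(L) = 127.1 / 92.55 = 1.373 mol
n(E) = 101.0 / 134.55 = 0.7507 mol
n/ν → L: 0.4577, E: 0.7507; L is limiting.
theoretical n(D) = (4/3) × 1.373 = 1.831 mol → 188.7 g
% yield = 170 / 188.7 × 100 = 90.09 %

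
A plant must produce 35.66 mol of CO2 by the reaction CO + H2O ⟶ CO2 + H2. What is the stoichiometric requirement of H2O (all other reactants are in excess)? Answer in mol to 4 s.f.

35.66 mol

n(CO2) = 35.66 mol
n(H2O) = (1/1) × 35.66 = 35.66 mol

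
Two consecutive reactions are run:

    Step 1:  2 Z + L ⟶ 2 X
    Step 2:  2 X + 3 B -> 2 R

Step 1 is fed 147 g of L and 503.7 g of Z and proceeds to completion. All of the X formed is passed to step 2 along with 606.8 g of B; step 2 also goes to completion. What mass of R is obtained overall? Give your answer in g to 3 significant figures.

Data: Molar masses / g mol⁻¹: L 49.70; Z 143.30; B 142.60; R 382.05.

Step 1:
n(L) = 147.0 / 49.70 = 2.958 mol
n(Z) = 503.7 / 143.30 = 3.515 mol
n/ν for L = 2.958/1 = 2.958
n/ν for Z = 3.515/2 = 1.758
Smallest n/ν is Z → limiting reagent.
n(X) produced = (2/2) × 3.515 = 3.515 mol
Step 2:
n(X) available = 3.515 mol
n(B) = 606.8 / 142.60 = 4.255 mol
n/ν for X = 3.515/2 = 1.758
n/ν for B = 4.255/3 = 1.418
Smallest n/ν is B → limiting reagent.
n(R) = (2/3) × 4.255 = 2.837 mol
mass = 2.837 × 382.05 = 1084 g

1080 g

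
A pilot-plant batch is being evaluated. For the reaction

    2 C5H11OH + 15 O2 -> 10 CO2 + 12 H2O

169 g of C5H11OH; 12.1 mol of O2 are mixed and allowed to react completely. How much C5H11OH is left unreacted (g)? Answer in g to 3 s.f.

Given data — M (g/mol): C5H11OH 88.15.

26.8 g

n(C5H11OH) = 169.0 / 88.15 = 1.917 mol
n(O2) = 12.10 mol
n/ν for C5H11OH = 1.917/2 = 0.9585
n/ν for O2 = 12.10/15 = 0.8067
Smallest n/ν is O2 → limiting reagent.
C5H11OH consumed = (2/15) × 12.10 = 1.613 mol
C5H11OH remaining = 1.917 − 1.613 = 0.3040 mol
mass = 0.3040 × 88.15 = 26.80 g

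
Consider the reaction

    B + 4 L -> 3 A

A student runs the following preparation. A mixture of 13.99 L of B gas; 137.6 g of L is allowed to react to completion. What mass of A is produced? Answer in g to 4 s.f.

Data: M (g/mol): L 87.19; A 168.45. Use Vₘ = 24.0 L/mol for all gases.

n(B) = 13.99 / 24.0 = 0.5829 mol
n(L) = 137.6 / 87.19 = 1.578 mol
n/ν for B = 0.5829/1 = 0.5829
n/ν for L = 1.578/4 = 0.3945
Smallest n/ν is L → limiting reagent.
n(A) = (3/4) × 1.578 = 1.184 mol
mass = 1.184 × 168.45 = 199.4 g

199.4 g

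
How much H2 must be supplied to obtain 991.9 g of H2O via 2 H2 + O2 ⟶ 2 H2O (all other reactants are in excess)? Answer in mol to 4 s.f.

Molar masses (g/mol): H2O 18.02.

55.04 mol

n(H2O) = 991.9 / 18.02 = 55.04 mol
n(H2) = (2/2) × 55.04 = 55.04 mol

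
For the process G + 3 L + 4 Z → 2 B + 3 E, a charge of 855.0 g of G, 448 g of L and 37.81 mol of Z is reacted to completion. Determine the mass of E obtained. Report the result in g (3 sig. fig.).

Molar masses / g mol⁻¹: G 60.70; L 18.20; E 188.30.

n(G) = 855.0 / 60.70 = 14.09 mol
n(L) = 448.0 / 18.20 = 24.62 mol
n(Z) = 37.81 mol
n/ν → G: 14.09, L: 8.207, Z: 9.453; L is limiting.
n(E) = (3/3) × 24.62 = 24.62 mol
mass = 24.62 × 188.30 = 4636 g

4640 g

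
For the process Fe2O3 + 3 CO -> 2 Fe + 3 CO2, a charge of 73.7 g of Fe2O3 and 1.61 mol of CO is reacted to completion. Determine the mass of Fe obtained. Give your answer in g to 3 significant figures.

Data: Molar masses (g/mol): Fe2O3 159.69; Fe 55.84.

n(Fe2O3) = 73.70 / 159.69 = 0.4615 mol
n(CO) = 1.610 mol
n/ν for Fe2O3 = 0.4615/1 = 0.4615
n/ν for CO = 1.610/3 = 0.5367
Smallest n/ν is Fe2O3 → limiting reagent.
n(Fe) = (2/1) × 0.4615 = 0.9230 mol
mass = 0.9230 × 55.84 = 51.54 g

51.5 g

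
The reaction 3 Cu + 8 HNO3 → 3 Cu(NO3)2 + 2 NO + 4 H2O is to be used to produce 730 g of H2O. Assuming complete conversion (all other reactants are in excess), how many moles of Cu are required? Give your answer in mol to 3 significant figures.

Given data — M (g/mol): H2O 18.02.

n(H2O) = 730 / 18.02 = 40.51 mol
n(Cu) = (3/4) × 40.51 = 30.38 mol

30.4 mol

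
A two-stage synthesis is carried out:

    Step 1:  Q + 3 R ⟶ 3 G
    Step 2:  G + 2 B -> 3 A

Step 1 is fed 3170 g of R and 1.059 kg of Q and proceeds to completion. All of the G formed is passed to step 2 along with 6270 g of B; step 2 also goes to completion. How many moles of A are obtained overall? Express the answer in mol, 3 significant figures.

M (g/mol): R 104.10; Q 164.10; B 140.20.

Step 1:
n(R) = 3170 / 104.10 = 30.45 mol
n(Q) = 1.059×1000 / 164.10 = 6.453 mol
n/ν → R: 10.15, Q: 6.453; Q is limiting.
n(G) produced = (3/1) × 6.453 = 19.36 mol
Step 2:
n(G) available = 19.36 mol
n(B) = 6270 / 140.20 = 44.72 mol
n/ν → G: 19.36, B: 22.36; G is limiting.
n(A) = (3/1) × 19.36 = 58.08 mol

58.1 mol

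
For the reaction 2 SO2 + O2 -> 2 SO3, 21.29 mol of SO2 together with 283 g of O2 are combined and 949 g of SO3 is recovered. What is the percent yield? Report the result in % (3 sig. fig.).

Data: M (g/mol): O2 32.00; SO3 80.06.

n(SO2) = 21.29 mol
n(O2) = 283.0 / 32.00 = 8.844 mol
n/ν for SO2 = 21.29/2 = 10.65
n/ν for O2 = 8.844/1 = 8.844
Smallest n/ν is O2 → limiting reagent.
theoretical n(SO3) = (2/1) × 8.844 = 17.69 mol → 1416 g
% yield = 949 / 1416 × 100 = 67.02 %

67.0 %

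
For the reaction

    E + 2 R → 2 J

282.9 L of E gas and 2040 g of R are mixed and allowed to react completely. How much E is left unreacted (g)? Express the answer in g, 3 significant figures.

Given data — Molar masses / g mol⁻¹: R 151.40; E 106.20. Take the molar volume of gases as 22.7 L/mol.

608 g

n(E) = 282.9 / 22.7 = 12.46 mol
n(R) = 2040 / 151.40 = 13.47 mol
n/ν → E: 12.46, R: 6.735; R is limiting.
E consumed = (1/2) × 13.47 = 6.735 mol
E remaining = 12.46 − 6.735 = 5.725 mol
mass = 5.725 × 106.20 = 608.0 g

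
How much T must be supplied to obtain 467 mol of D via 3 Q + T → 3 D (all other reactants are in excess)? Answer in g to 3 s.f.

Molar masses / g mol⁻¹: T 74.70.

11600 g

n(D) = 467.0 mol
n(T) = (1/3) × 467.0 = 155.7 mol
mass = 155.7 × 74.70 = 11630 g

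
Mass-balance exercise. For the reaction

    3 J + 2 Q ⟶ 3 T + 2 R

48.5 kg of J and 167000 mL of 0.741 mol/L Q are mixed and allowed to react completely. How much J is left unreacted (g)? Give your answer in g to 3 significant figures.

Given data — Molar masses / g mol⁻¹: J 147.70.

21100 g

n(J) = 48.50×1000 / 147.70 = 328.4 mol
n(Q) = 0.741 × 167000/1000 = 123.7 mol
n/ν for J = 328.4/3 = 109.5
n/ν for Q = 123.7/2 = 61.85
Smallest n/ν is Q → limiting reagent.
J consumed = (3/2) × 123.7 = 185.6 mol
J remaining = 328.4 − 185.6 = 142.8 mol
mass = 142.8 × 147.70 = 21090 g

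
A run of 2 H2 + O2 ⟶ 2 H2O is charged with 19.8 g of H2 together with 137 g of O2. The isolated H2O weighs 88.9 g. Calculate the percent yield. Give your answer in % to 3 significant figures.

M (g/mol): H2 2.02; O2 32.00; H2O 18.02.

n(H2) = 19.80 / 2.02 = 9.802 mol
n(O2) = 137.0 / 32.00 = 4.281 mol
n/ν → H2: 4.901, O2: 4.281; O2 is limiting.
theoretical n(H2O) = (2/1) × 4.281 = 8.562 mol → 154.3 g
% yield = 88.9 / 154.3 × 100 = 57.62 %

57.6 %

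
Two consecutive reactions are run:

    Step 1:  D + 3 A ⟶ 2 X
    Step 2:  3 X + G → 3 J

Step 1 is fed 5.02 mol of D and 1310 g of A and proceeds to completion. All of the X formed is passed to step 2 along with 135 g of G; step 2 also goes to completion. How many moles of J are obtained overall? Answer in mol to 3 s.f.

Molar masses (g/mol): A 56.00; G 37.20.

10.0 mol

Step 1:
n(D) = 5.020 mol
n(A) = 1310 / 56.00 = 23.39 mol
n/ν for D = 5.020/1 = 5.020
n/ν for A = 23.39/3 = 7.797
Smallest n/ν is D → limiting reagent.
n(X) produced = (2/1) × 5.020 = 10.04 mol
Step 2:
n(X) available = 10.04 mol
n(G) = 135.0 / 37.20 = 3.629 mol
n/ν for X = 10.04/3 = 3.347
n/ν for G = 3.629/1 = 3.629
Smallest n/ν is X → limiting reagent.
n(J) = (3/3) × 10.04 = 10.04 mol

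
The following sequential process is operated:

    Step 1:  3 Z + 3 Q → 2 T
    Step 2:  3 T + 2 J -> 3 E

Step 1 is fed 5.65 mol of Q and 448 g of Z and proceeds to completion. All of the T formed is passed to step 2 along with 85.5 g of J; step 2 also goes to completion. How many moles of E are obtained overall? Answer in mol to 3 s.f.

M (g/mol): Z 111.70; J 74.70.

1.72 mol

Step 1:
n(Q) = 5.650 mol
n(Z) = 448.0 / 111.70 = 4.011 mol
n/ν → Q: 1.883, Z: 1.337; Z is limiting.
n(T) produced = (2/3) × 4.011 = 2.674 mol
Step 2:
n(T) available = 2.674 mol
n(J) = 85.50 / 74.70 = 1.145 mol
n/ν → T: 0.8913, J: 0.5725; J is limiting.
n(E) = (3/2) × 1.145 = 1.718 mol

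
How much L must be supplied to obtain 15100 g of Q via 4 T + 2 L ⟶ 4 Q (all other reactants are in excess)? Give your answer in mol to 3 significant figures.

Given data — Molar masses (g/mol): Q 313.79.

24.1 mol

n(Q) = 15100 / 313.79 = 48.12 mol
n(L) = (2/4) × 48.12 = 24.06 mol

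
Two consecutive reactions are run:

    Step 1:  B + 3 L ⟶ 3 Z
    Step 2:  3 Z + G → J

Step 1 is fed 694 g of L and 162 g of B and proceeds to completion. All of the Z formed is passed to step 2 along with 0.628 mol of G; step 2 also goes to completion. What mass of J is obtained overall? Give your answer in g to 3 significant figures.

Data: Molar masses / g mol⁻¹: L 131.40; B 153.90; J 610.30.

Step 1:
n(L) = 694.0 / 131.40 = 5.282 mol
n(B) = 162.0 / 153.90 = 1.053 mol
n/ν → L: 1.761, B: 1.053; B is limiting.
n(Z) produced = (3/1) × 1.053 = 3.159 mol
Step 2:
n(Z) available = 3.159 mol
n(G) = 0.6280 mol
n/ν → Z: 1.053, G: 0.6280; G is limiting.
n(J) = (1/1) × 0.6280 = 0.6280 mol
mass = 0.6280 × 610.30 = 383.3 g

383 g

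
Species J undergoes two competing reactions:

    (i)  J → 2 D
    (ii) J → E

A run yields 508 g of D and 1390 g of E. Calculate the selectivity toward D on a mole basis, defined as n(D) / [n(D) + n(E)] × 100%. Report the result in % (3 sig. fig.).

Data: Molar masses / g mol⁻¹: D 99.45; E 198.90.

42.2 %

n(D) = 508 / 99.45 = 5.108 mol
n(E) = 1390 / 198.90 = 6.988 mol
selectivity = 5.108/(5.108+6.988) × 100 = 42.23 %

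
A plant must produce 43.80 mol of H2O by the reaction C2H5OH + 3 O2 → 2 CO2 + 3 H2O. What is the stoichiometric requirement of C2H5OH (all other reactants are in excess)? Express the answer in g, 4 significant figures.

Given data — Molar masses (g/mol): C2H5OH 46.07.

n(H2O) = 43.80 mol
n(C2H5OH) = (1/3) × 43.80 = 14.60 mol
mass = 14.60 × 46.07 = 672.6 g

672.6 g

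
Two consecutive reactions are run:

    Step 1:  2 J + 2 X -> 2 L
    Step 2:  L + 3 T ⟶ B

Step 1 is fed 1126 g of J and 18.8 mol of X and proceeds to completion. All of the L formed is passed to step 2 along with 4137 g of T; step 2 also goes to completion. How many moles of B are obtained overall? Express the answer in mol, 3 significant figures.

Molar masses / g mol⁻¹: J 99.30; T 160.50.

8.59 mol

Step 1:
n(J) = 1126 / 99.30 = 11.34 mol
n(X) = 18.80 mol
n/ν for J = 11.34/2 = 5.670
n/ν for X = 18.80/2 = 9.400
Smallest n/ν is J → limiting reagent.
n(L) produced = (2/2) × 11.34 = 11.34 mol
Step 2:
n(L) available = 11.34 mol
n(T) = 4137 / 160.50 = 25.78 mol
n/ν for L = 11.34/1 = 11.34
n/ν for T = 25.78/3 = 8.593
Smallest n/ν is T → limiting reagent.
n(B) = (1/3) × 25.78 = 8.593 mol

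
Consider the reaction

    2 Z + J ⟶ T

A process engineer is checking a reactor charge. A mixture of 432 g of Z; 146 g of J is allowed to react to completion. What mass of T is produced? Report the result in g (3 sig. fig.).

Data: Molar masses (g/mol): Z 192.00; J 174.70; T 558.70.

467 g

n(Z) = 432.0 / 192.00 = 2.250 mol
n(J) = 146.0 / 174.70 = 0.8357 mol
n/ν for Z = 2.250/2 = 1.125
n/ν for J = 0.8357/1 = 0.8357
Smallest n/ν is J → limiting reagent.
n(T) = (1/1) × 0.8357 = 0.8357 mol
mass = 0.8357 × 558.70 = 466.9 g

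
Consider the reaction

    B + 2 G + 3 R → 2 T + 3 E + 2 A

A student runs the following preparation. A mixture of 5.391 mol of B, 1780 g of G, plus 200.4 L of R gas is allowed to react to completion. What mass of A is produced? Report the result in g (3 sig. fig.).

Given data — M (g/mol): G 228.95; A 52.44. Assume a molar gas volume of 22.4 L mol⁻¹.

313 g

n(B) = 5.391 mol
n(G) = 1780 / 228.95 = 7.775 mol
n(R) = 200.4 / 22.4 = 8.946 mol
n/ν for B = 5.391/1 = 5.391
n/ν for G = 7.775/2 = 3.888
n/ν for R = 8.946/3 = 2.982
Smallest n/ν is R → limiting reagent.
n(A) = (2/3) × 8.946 = 5.964 mol
mass = 5.964 × 52.44 = 312.8 g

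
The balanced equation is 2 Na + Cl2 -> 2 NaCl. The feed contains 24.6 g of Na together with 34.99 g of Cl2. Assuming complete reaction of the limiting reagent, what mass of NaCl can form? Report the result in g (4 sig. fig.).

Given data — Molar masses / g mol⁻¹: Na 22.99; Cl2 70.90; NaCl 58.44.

n(Na) = 24.60 / 22.99 = 1.070 mol
n(Cl2) = 34.99 / 70.90 = 0.4935 mol
n/ν → Na: 0.5350, Cl2: 0.4935; Cl2 is limiting.
n(NaCl) = (2/1) × 0.4935 = 0.9870 mol
mass = 0.9870 × 58.44 = 57.68 g

57.68 g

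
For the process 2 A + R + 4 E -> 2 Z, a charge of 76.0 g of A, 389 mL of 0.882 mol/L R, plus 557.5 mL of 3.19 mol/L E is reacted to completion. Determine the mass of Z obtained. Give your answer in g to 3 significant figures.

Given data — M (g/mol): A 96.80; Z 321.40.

221 g

n(A) = 76.00 / 96.80 = 0.7851 mol
n(R) = 0.882 × 389.0/1000 = 0.3431 mol
n(E) = 3.19 × 557.5/1000 = 1.778 mol
n/ν → A: 0.3926, R: 0.3431, E: 0.4445; R is limiting.
n(Z) = (2/1) × 0.3431 = 0.6862 mol
mass = 0.6862 × 321.40 = 220.5 g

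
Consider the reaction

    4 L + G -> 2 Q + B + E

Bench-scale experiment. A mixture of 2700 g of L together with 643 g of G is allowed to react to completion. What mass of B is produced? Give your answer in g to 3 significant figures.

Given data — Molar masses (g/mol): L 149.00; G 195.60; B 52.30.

172 g

n(L) = 2700 / 149.00 = 18.12 mol
n(G) = 643.0 / 195.60 = 3.287 mol
n/ν for L = 18.12/4 = 4.530
n/ν for G = 3.287/1 = 3.287
Smallest n/ν is G → limiting reagent.
n(B) = (1/1) × 3.287 = 3.287 mol
mass = 3.287 × 52.30 = 171.9 g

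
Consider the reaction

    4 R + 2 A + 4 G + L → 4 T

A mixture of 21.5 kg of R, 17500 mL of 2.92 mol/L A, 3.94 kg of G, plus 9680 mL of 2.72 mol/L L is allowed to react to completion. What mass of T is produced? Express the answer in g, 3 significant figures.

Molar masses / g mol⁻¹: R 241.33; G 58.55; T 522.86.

35200 g

n(R) = 21.50×1000 / 241.33 = 89.09 mol
n(A) = 2.92 × 17500/1000 = 51.10 mol
n(G) = 3.940×1000 / 58.55 = 67.29 mol
n(L) = 2.72 × 9680/1000 = 26.33 mol
n/ν for R = 89.09/4 = 22.27
n/ν for A = 51.10/2 = 25.55
n/ν for G = 67.29/4 = 16.82
n/ν for L = 26.33/1 = 26.33
Smallest n/ν is G → limiting reagent.
n(T) = (4/4) × 67.29 = 67.29 mol
mass = 67.29 × 522.86 = 35180 g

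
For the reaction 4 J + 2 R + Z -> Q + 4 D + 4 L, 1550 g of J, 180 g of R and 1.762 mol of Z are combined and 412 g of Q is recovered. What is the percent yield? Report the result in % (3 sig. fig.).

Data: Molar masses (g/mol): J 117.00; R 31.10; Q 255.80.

n(J) = 1550 / 117.00 = 13.25 mol
n(R) = 180.0 / 31.10 = 5.788 mol
n(Z) = 1.762 mol
n/ν → J: 3.313, R: 2.894, Z: 1.762; Z is limiting.
theoretical n(Q) = (1/1) × 1.762 = 1.762 mol → 450.7 g
% yield = 412 / 450.7 × 100 = 91.41 %

91.4 %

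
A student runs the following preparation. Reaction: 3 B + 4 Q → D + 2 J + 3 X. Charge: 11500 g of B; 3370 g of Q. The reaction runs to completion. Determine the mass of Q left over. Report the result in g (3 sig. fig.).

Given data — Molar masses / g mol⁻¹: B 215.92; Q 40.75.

476 g

n(B) = 11500 / 215.92 = 53.26 mol
n(Q) = 3370 / 40.75 = 82.70 mol
n/ν → B: 17.75, Q: 20.68; B is limiting.
Q consumed = (4/3) × 53.26 = 71.01 mol
Q remaining = 82.70 − 71.01 = 11.69 mol
mass = 11.69 × 40.75 = 476.4 g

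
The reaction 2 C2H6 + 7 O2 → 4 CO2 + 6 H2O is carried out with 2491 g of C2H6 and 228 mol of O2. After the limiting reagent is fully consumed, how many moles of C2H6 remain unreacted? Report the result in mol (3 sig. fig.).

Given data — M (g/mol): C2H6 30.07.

17.7 mol

n(C2H6) = 2491 / 30.07 = 82.84 mol
n(O2) = 228.0 mol
n/ν for C2H6 = 82.84/2 = 41.42
n/ν for O2 = 228.0/7 = 32.57
Smallest n/ν is O2 → limiting reagent.
C2H6 consumed = (2/7) × 228.0 = 65.14 mol
C2H6 remaining = 82.84 − 65.14 = 17.70 mol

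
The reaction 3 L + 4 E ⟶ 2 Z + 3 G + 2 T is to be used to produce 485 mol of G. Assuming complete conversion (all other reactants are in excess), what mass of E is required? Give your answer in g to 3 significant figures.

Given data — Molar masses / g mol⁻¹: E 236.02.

153000 g

n(G) = 485.0 mol
n(E) = (4/3) × 485.0 = 646.7 mol
mass = 646.7 × 236.02 = 152600 g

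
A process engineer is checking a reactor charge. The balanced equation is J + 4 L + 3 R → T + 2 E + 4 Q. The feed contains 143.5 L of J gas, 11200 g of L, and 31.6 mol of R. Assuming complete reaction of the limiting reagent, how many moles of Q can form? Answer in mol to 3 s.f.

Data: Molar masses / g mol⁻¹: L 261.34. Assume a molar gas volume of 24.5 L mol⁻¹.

n(J) = 143.5 / 24.5 = 5.857 mol
n(L) = 11200 / 261.34 = 42.86 mol
n(R) = 31.60 mol
n/ν → J: 5.857, L: 10.72, R: 10.53; J is limiting.
n(Q) = (4/1) × 5.857 = 23.43 mol

23.4 mol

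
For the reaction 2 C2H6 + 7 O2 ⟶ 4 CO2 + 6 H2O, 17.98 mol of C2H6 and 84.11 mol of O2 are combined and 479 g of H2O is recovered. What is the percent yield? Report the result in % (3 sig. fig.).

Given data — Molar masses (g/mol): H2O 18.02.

n(C2H6) = 17.98 mol
n(O2) = 84.11 mol
n/ν for C2H6 = 17.98/2 = 8.990
n/ν for O2 = 84.11/7 = 12.02
Smallest n/ν is C2H6 → limiting reagent.
theoretical n(H2O) = (6/2) × 17.98 = 53.94 mol → 972.0 g
% yield = 479 / 972.0 × 100 = 49.28 %

49.3 %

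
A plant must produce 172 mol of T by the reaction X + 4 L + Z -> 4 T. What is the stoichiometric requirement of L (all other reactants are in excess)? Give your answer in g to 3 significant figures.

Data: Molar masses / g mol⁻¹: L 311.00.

n(T) = 172.0 mol
n(L) = (4/4) × 172.0 = 172.0 mol
mass = 172.0 × 311.00 = 53490 g

53500 g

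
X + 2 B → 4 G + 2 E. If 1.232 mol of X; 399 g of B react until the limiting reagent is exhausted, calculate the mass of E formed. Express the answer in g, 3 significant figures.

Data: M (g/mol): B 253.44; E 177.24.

n(X) = 1.232 mol
n(B) = 399.0 / 253.44 = 1.574 mol
n/ν for X = 1.232/1 = 1.232
n/ν for B = 1.574/2 = 0.7870
Smallest n/ν is B → limiting reagent.
n(E) = (2/2) × 1.574 = 1.574 mol
mass = 1.574 × 177.24 = 279.0 g

279 g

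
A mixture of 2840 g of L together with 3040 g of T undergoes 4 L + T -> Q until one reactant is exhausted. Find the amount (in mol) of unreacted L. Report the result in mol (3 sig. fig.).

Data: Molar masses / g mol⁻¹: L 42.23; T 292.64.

25.7 mol

n(L) = 2840 / 42.23 = 67.25 mol
n(T) = 3040 / 292.64 = 10.39 mol
n/ν for L = 67.25/4 = 16.81
n/ν for T = 10.39/1 = 10.39
Smallest n/ν is T → limiting reagent.
L consumed = (4/1) × 10.39 = 41.56 mol
L remaining = 67.25 − 41.56 = 25.69 mol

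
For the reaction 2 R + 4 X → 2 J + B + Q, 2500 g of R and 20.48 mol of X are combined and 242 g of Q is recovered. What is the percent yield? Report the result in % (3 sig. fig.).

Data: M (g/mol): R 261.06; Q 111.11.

45.5 %

n(R) = 2500 / 261.06 = 9.576 mol
n(X) = 20.48 mol
n/ν for R = 9.576/2 = 4.788
n/ν for X = 20.48/4 = 5.120
Smallest n/ν is R → limiting reagent.
theoretical n(Q) = (1/2) × 9.576 = 4.788 mol → 532.0 g
% yield = 242 / 532.0 × 100 = 45.49 %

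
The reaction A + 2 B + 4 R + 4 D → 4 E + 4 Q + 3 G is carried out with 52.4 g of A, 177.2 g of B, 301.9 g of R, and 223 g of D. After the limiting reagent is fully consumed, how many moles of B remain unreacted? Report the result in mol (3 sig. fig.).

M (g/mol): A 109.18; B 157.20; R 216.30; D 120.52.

n(A) = 52.40 / 109.18 = 0.4799 mol
n(B) = 177.2 / 157.20 = 1.127 mol
n(R) = 301.9 / 216.30 = 1.396 mol
n(D) = 223.0 / 120.52 = 1.850 mol
n/ν → A: 0.4799, B: 0.5635, R: 0.3490, D: 0.4625; R is limiting.
B consumed = (2/4) × 1.396 = 0.6980 mol
B remaining = 1.127 − 0.6980 = 0.4290 mol

0.429 mol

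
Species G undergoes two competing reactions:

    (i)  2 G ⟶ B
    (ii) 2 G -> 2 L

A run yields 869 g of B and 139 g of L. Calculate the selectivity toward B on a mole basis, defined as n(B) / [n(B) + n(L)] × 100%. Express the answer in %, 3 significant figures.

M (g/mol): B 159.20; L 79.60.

n(B) = 869 / 159.20 = 5.459 mol
n(L) = 139 / 79.60 = 1.746 mol
selectivity = 5.459/(5.459+1.746) × 100 = 75.77 %

75.8 %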